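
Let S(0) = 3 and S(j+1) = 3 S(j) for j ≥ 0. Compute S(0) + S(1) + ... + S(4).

S(1) = 3(3) = 9
S(2) = 3(9) = 27
S(3) = 3(27) = 81
S(4) = 3(81) = 243
Sum = 3 + 9 + 27 + 81 + 243 = 363

363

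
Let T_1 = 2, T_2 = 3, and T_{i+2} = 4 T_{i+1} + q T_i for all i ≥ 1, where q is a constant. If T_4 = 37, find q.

-1

T_3 = 12 + 2q
T_4 = 48 + 11q
So 48 + 11q = 37, giving q = -1.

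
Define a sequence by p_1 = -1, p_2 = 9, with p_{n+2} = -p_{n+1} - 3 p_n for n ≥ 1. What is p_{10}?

p_3 = -9 - 3(-1) = -6
p_4 = -(-6) - 3(9) = -21
p_5 = -(-21) - 3(-6) = 39
p_6 = -39 - 3(-21) = 24
p_7 = -24 - 3(39) = -141
p_8 = -(-141) - 3(24) = 69
p_9 = -69 - 3(-141) = 354
p_{10} = -354 - 3(69) = -561

-561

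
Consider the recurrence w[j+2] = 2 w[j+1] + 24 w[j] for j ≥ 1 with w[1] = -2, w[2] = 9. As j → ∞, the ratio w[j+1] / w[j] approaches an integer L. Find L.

6

The characteristic equation is r^2 - 2r - 24 = 0, which factors as (r - 6)(r + 4) = 0.
So the roots are 6 and -4. Since |6| > |-4| and the coefficient of 6^j is non-zero, the ratio tends to 6.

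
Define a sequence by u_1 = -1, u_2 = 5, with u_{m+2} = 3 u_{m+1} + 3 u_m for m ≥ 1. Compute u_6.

720

u_3 = 3(5) + 3(-1) = 12
u_4 = 3(12) + 3(5) = 51
u_5 = 3(51) + 3(12) = 189
u_6 = 3(189) + 3(51) = 720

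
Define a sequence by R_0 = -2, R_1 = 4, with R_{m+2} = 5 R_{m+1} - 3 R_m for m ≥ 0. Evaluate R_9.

756334

R_2 = 5(4) - 3(-2) = 26
R_3 = 5(26) - 3(4) = 118
R_4 = 5(118) - 3(26) = 512
R_5 = 5(512) - 3(118) = 2206
R_6 = 5(2206) - 3(512) = 9494
R_7 = 5(9494) - 3(2206) = 40852
R_8 = 5(40852) - 3(9494) = 175778
R_9 = 5(175778) - 3(40852) = 756334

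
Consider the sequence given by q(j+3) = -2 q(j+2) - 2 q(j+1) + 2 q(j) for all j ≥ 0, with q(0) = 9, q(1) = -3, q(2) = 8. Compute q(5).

q(3) = -2(8) - 2(-3) + 2(9) = 8
q(4) = -2(8) - 2(8) + 2(-3) = -38
q(5) = -2(-38) - 2(8) + 2(8) = 76

76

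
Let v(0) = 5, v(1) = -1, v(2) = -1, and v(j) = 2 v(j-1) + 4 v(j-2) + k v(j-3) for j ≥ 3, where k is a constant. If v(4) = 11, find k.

3

v(3) = -6 + 5k
v(4) = -16 + 9k
So -16 + 9k = 11, giving k = 3.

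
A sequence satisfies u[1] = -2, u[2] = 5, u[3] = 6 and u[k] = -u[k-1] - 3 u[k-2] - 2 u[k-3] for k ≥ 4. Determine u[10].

407

u[4] = -6 - 3*5 - 2*(-2) = -17
u[5] = -(-17) - 3*6 - 2*5 = -11
u[6] = -(-11) - 3*(-17) - 2*6 = 50
u[7] = -50 - 3*(-11) - 2*(-17) = 17
u[8] = -17 - 3*50 - 2*(-11) = -145
u[9] = -(-145) - 3*17 - 2*50 = -6
u[10] = -(-6) - 3*(-145) - 2*17 = 407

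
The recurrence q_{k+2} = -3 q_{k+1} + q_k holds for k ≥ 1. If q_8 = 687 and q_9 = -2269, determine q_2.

Rearranging, q_{k-2} = q_k + 3 q_{k-1}.
q_7 = -2269 + 3*687 = -208
q_6 = 687 + 3*(-208) = 63
q_5 = -208 + 3*63 = -19
q_4 = 63 + 3*(-19) = 6
q_3 = -19 + 3*6 = -1
q_2 = 6 + 3*(-1) = 3

3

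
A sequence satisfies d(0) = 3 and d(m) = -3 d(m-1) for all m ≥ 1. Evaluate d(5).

d(1) = -3*3 = -9
d(2) = -3*(-9) = 27
d(3) = -3*27 = -81
d(4) = -3*(-81) = 243
d(5) = -3*243 = -729

-729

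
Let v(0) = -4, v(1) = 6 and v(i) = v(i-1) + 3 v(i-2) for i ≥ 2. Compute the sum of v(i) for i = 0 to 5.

32

v(2) = 6 + 3·(-4) = -6
v(3) = (-6) + 3·6 = 12
v(4) = 12 + 3·(-6) = -6
v(5) = (-6) + 3·12 = 30
Sum = (-4) + 6 + (-6) + 12 + (-6) + 30 = 32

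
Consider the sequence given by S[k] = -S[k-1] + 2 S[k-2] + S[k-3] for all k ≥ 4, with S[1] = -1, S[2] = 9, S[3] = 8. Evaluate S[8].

5

S[4] = -8 + 2(9) + (-1) = 9
S[5] = -9 + 2(8) + 9 = 16
S[6] = -16 + 2(9) + 8 = 10
S[7] = -10 + 2(16) + 9 = 31
S[8] = -31 + 2(10) + 16 = 5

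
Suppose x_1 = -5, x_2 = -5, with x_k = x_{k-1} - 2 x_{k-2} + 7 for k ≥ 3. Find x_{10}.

97

x_3 = (-5) - 2(-5) + 7 = 12
x_4 = 12 - 2(-5) + 7 = 29
x_5 = 29 - 2(12) + 7 = 12
x_6 = 12 - 2(29) + 7 = -39
x_7 = (-39) - 2(12) + 7 = -56
x_8 = (-56) - 2(-39) + 7 = 29
x_9 = 29 - 2(-56) + 7 = 148
x_{10} = 148 - 2(29) + 7 = 97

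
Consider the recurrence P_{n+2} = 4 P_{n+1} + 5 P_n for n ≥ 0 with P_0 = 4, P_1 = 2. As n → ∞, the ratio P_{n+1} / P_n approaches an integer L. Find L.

The characteristic equation is r^2 - 4r - 5 = 0, which factors as (r - 5)(r + 1) = 0.
So the roots are 5 and -1. Since |5| > |-1| and the coefficient of 5^n is non-zero, the ratio tends to 5.

5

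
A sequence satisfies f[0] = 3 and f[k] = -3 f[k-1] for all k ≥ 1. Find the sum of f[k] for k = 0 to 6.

1641

f[1] = -3(3) = -9
f[2] = -3(-9) = 27
f[3] = -3(27) = -81
f[4] = -3(-81) = 243
f[5] = -3(243) = -729
f[6] = -3(-729) = 2187
Sum = 3 + (-9) + 27 + (-81) + 243 + (-729) + 2187 = 1641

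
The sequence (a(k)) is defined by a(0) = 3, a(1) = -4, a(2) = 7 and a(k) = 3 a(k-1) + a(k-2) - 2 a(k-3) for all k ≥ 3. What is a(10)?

a(3) = 3(7) + (-4) - 2(3) = 11
a(4) = 3(11) + 7 - 2(-4) = 48
a(5) = 3(48) + 11 - 2(7) = 141
a(6) = 3(141) + 48 - 2(11) = 449
a(7) = 3(449) + 141 - 2(48) = 1392
a(8) = 3(1392) + 449 - 2(141) = 4343
a(9) = 3(4343) + 1392 - 2(449) = 13523
a(10) = 3(13523) + 4343 - 2(1392) = 42128

42128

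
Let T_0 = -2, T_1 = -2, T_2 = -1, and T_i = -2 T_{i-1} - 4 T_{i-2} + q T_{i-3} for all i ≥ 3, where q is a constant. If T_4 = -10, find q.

T_3 = 10 - 2q
T_4 = -16 + 2q
So -16 + 2q = -10, giving q = 3.

3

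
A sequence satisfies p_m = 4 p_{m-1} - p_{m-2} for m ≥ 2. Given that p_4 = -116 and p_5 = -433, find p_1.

-1

Rearranging, p_{m-2} = -(p_m - 4 p_{m-1}).
p_3 = -(-433 - 4(-116)) = -31
p_2 = -(-116 - 4(-31)) = -8
p_1 = -(-31 - 4(-8)) = -1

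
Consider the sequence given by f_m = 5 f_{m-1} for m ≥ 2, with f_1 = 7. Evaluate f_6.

21875

f_2 = 5·7 = 35
f_3 = 5·35 = 175
f_4 = 5·175 = 875
f_5 = 5·875 = 4375
f_6 = 5·4375 = 21875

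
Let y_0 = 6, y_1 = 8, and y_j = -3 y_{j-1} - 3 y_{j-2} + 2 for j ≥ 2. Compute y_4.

-172

y_2 = -3·8 - 3·6 + 2 = -40
y_3 = -3·(-40) - 3·8 + 2 = 98
y_4 = -3·98 - 3·(-40) + 2 = -172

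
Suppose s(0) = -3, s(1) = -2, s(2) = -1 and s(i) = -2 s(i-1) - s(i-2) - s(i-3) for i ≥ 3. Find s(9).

s(3) = -2*(-1) - (-2) - (-3) = 7
s(4) = -2*7 - (-1) - (-2) = -11
s(5) = -2*(-11) - 7 - (-1) = 16
s(6) = -2*16 - (-11) - 7 = -28
s(7) = -2*(-28) - 16 - (-11) = 51
s(8) = -2*51 - (-28) - 16 = -90
s(9) = -2*(-90) - 51 - (-28) = 157

157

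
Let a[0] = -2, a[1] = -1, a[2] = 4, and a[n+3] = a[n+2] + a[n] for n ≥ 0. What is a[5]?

a[3] = 4 + (-2) = 2
a[4] = 2 + (-1) = 1
a[5] = 1 + 4 = 5

5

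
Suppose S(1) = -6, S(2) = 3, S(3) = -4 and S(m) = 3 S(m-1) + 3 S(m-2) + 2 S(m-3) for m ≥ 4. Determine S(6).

-206

S(4) = 3*(-4) + 3*3 + 2*(-6) = -15
S(5) = 3*(-15) + 3*(-4) + 2*3 = -51
S(6) = 3*(-51) + 3*(-15) + 2*(-4) = -206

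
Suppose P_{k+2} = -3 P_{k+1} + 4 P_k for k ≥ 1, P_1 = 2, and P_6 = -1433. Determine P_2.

Let P_2 = v.
P_3 = 8 - 3v
P_4 = -24 + 13v
P_5 = 104 - 51v
P_6 = -408 + 205v
So -408 + 205v = -1433, giving v = -5.

-5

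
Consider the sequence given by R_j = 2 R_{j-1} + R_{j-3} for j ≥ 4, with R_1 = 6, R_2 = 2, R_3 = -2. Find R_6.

10

R_4 = 2(-2) + 6 = 2
R_5 = 2(2) + 2 = 6
R_6 = 2(6) + (-2) = 10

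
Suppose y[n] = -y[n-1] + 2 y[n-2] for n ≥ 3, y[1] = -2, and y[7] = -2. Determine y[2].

-2

Let y[2] = w.
y[3] = -4 - w
y[4] = 4 + 3w
y[5] = -12 - 5w
y[6] = 20 + 11w
y[7] = -44 - 21w
So -44 - 21w = -2, giving w = -2.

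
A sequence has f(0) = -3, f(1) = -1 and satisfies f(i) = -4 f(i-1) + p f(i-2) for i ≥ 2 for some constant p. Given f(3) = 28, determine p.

f(2) = 4 - 3p
f(3) = -16 + 11p
So -16 + 11p = 28, giving p = 4.

4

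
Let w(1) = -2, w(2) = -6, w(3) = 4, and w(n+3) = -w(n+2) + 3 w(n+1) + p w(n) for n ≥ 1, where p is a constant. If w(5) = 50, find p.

-4

w(4) = -22 - 2p
w(5) = 34 - 4p
So 34 - 4p = 50, giving p = -4.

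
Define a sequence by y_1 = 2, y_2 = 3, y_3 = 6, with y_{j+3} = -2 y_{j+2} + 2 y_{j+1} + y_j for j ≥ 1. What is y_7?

138

y_4 = -2*6 + 2*3 + 2 = -4
y_5 = -2*(-4) + 2*6 + 3 = 23
y_6 = -2*23 + 2*(-4) + 6 = -48
y_7 = -2*(-48) + 2*23 + (-4) = 138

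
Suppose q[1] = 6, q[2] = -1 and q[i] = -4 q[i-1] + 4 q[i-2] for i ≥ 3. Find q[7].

13376

q[3] = -4*(-1) + 4*6 = 28
q[4] = -4*28 + 4*(-1) = -116
q[5] = -4*(-116) + 4*28 = 576
q[6] = -4*576 + 4*(-116) = -2768
q[7] = -4*(-2768) + 4*576 = 13376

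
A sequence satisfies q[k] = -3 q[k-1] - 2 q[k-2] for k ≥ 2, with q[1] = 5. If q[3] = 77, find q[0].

7

Let q[0] = y.
q[2] = -15 - 2y
q[3] = 35 + 6y
So 35 + 6y = 77, giving y = 7.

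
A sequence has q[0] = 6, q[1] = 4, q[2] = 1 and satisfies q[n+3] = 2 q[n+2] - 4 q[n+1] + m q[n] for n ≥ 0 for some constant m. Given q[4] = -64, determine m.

-2

q[3] = -14 + 6m
q[4] = -32 + 16m
So -32 + 16m = -64, giving m = -2.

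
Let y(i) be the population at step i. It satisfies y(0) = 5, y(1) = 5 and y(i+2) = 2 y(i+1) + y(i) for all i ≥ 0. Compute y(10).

y(2) = 2·5 + 5 = 15
y(3) = 2·15 + 5 = 35
y(4) = 2·35 + 15 = 85
y(5) = 2·85 + 35 = 205
y(6) = 2·205 + 85 = 495
y(7) = 2·495 + 205 = 1195
y(8) = 2·1195 + 495 = 2885
y(9) = 2·2885 + 1195 = 6965
y(10) = 2·6965 + 2885 = 16815

16815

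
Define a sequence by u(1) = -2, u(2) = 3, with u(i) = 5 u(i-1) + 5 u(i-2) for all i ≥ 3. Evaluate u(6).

1325

u(3) = 5·3 + 5·(-2) = 5
u(4) = 5·5 + 5·3 = 40
u(5) = 5·40 + 5·5 = 225
u(6) = 5·225 + 5·40 = 1325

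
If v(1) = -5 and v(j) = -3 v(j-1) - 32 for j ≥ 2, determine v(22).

-31381059617

The fixed point is -32/(1 + 3) = -8, so v(j) + 8 = -3(v(j-1) + 8).
Hence v(j) = 3·(-3)^{j-1} - 8.
v(22) = 3·(-3)^{21} - 8 = 3·-10460353203 - 8 = -31381059617.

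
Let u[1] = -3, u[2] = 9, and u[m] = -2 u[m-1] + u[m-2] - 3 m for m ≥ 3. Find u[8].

u[3] = -2(9) + (-3) - 9 = -30
u[4] = -2(-30) + 9 - 12 = 57
u[5] = -2(57) + (-30) - 15 = -159
u[6] = -2(-159) + 57 - 18 = 357
u[7] = -2(357) + (-159) - 21 = -894
u[8] = -2(-894) + 357 - 24 = 2121

2121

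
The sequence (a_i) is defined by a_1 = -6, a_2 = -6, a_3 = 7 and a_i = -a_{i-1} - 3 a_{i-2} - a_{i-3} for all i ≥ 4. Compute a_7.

a_4 = -7 - 3·(-6) - (-6) = 17
a_5 = -17 - 3·7 - (-6) = -32
a_6 = -(-32) - 3·17 - 7 = -26
a_7 = -(-26) - 3·(-32) - 17 = 105

105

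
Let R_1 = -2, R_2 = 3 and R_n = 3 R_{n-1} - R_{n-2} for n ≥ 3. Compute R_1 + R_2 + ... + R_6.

328

R_3 = 3*3 - (-2) = 11
R_4 = 3*11 - 3 = 30
R_5 = 3*30 - 11 = 79
R_6 = 3*79 - 30 = 207
Sum = (-2) + 3 + 11 + 30 + 79 + 207 = 328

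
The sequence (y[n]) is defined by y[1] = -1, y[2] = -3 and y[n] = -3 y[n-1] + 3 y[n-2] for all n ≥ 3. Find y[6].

y[3] = -3*(-3) + 3*(-1) = 6
y[4] = -3*6 + 3*(-3) = -27
y[5] = -3*(-27) + 3*6 = 99
y[6] = -3*99 + 3*(-27) = -378

-378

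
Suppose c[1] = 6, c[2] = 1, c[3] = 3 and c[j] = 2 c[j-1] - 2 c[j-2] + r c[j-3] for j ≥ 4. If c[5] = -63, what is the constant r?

c[4] = 4 + 6r
c[5] = 2 + 13r
So 2 + 13r = -63, giving r = -5.

-5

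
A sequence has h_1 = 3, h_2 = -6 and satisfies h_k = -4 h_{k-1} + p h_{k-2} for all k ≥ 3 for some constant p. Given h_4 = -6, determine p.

h_3 = 24 + 3p
h_4 = -96 - 18p
So -96 - 18p = -6, giving p = -5.

-5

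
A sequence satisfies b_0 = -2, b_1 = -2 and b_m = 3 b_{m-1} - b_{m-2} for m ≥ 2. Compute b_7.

b_2 = 3(-2) - (-2) = -4
b_3 = 3(-4) - (-2) = -10
b_4 = 3(-10) - (-4) = -26
b_5 = 3(-26) - (-10) = -68
b_6 = 3(-68) - (-26) = -178
b_7 = 3(-178) - (-68) = -466

-466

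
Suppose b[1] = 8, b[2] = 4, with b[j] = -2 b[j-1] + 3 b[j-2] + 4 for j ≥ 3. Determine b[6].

-292

b[3] = -2·4 + 3·8 + 4 = 20
b[4] = -2·20 + 3·4 + 4 = -24
b[5] = -2·(-24) + 3·20 + 4 = 112
b[6] = -2·112 + 3·(-24) + 4 = -292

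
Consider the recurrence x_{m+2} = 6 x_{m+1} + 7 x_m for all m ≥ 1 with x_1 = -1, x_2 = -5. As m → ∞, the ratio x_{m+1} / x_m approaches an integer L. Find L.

The characteristic equation is r^2 - 6r - 7 = 0, which factors as (r - 7)(r + 1) = 0.
So the roots are 7 and -1. Since |7| > |-1| and the coefficient of 7^m is non-zero, the ratio tends to 7.

7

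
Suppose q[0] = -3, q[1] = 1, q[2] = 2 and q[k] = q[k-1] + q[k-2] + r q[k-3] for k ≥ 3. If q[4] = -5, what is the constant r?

5

q[3] = 3 - 3r
q[4] = 5 - 2r
So 5 - 2r = -5, giving r = 5.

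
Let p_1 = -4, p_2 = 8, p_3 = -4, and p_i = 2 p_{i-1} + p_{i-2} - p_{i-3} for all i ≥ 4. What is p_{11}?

p_4 = 2(-4) + 8 - (-4) = 4
p_5 = 2(4) + (-4) - 8 = -4
p_6 = 2(-4) + 4 - (-4) = 0
p_7 = 2(0) + (-4) - 4 = -8
p_8 = 2(-8) + 0 - (-4) = -12
p_9 = 2(-12) + (-8) - 0 = -32
p_{10} = 2(-32) + (-12) - (-8) = -68
p_{11} = 2(-68) + (-32) - (-12) = -156

-156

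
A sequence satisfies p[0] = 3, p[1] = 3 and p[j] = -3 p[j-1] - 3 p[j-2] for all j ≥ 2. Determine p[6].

-81

p[2] = -3·3 - 3·3 = -18
p[3] = -3·(-18) - 3·3 = 45
p[4] = -3·45 - 3·(-18) = -81
p[5] = -3·(-81) - 3·45 = 108
p[6] = -3·108 - 3·(-81) = -81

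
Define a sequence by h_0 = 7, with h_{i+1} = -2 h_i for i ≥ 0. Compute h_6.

448

h_1 = -2·7 = -14
h_2 = -2·(-14) = 28
h_3 = -2·28 = -56
h_4 = -2·(-56) = 112
h_5 = -2·112 = -224
h_6 = -2·(-224) = 448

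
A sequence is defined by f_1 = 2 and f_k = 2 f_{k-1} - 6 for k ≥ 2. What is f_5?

f_2 = 2(2) - 6 = -2
f_3 = 2(-2) - 6 = -10
f_4 = 2(-10) - 6 = -26
f_5 = 2(-26) - 6 = -58

-58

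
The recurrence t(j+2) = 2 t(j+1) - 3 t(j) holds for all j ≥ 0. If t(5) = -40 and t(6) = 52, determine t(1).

Rearranging, t(j-2) = (t(j) - 2 t(j-1)) / -3.
t(4) = (52 - 2*(-40)) / -3 = 132/-3 = -44
t(3) = (-40 - 2*(-44)) / -3 = 48/-3 = -16
t(2) = (-44 - 2*(-16)) / -3 = -12/-3 = 4
t(1) = (-16 - 2*4) / -3 = -24/-3 = 8

8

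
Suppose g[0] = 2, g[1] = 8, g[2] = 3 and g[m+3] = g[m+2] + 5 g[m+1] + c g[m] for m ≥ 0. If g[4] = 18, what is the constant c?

g[3] = 43 + 2c
g[4] = 58 + 10c
So 58 + 10c = 18, giving c = -4.

-4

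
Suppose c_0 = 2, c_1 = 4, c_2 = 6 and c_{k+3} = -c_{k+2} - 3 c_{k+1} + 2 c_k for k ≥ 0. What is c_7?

-52

c_3 = -6 - 3(4) + 2(2) = -14
c_4 = -(-14) - 3(6) + 2(4) = 4
c_5 = -4 - 3(-14) + 2(6) = 50
c_6 = -50 - 3(4) + 2(-14) = -90
c_7 = -(-90) - 3(50) + 2(4) = -52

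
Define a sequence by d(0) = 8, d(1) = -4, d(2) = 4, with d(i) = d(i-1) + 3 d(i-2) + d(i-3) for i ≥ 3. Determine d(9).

476

d(3) = 4 + 3*(-4) + 8 = 0
d(4) = 0 + 3*4 + (-4) = 8
d(5) = 8 + 3*0 + 4 = 12
d(6) = 12 + 3*8 + 0 = 36
d(7) = 36 + 3*12 + 8 = 80
d(8) = 80 + 3*36 + 12 = 200
d(9) = 200 + 3*80 + 36 = 476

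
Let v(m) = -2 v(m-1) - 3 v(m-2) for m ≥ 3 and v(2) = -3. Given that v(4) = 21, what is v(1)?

Let v(1) = y.
v(3) = 6 - 3y
v(4) = -3 + 6y
So -3 + 6y = 21, giving y = 4.

4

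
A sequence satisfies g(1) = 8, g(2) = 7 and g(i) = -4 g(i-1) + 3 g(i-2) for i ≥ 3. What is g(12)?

g(3) = -4·7 + 3·8 = -4
g(4) = -4·(-4) + 3·7 = 37
g(5) = -4·37 + 3·(-4) = -160
g(6) = -4·(-160) + 3·37 = 751
g(7) = -4·751 + 3·(-160) = -3484
g(8) = -4·(-3484) + 3·751 = 16189
g(9) = -4·16189 + 3·(-3484) = -75208
g(10) = -4·(-75208) + 3·16189 = 349399
g(11) = -4·349399 + 3·(-75208) = -1623220
g(12) = -4·(-1623220) + 3·349399 = 7541077

7541077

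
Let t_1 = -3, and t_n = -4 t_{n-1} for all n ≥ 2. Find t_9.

-196608

t_2 = -4(-3) = 12
t_3 = -4(12) = -48
t_4 = -4(-48) = 192
t_5 = -4(192) = -768
t_6 = -4(-768) = 3072
t_7 = -4(3072) = -12288
t_8 = -4(-12288) = 49152
t_9 = -4(49152) = -196608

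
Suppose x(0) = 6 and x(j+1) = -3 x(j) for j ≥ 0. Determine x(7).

-13122

x(1) = -3*6 = -18
x(2) = -3*(-18) = 54
x(3) = -3*54 = -162
x(4) = -3*(-162) = 486
x(5) = -3*486 = -1458
x(6) = -3*(-1458) = 4374
x(7) = -3*4374 = -13122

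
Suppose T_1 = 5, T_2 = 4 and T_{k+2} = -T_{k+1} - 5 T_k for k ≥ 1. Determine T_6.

-181

T_3 = -4 - 5*5 = -29
T_4 = -(-29) - 5*4 = 9
T_5 = -9 - 5*(-29) = 136
T_6 = -136 - 5*9 = -181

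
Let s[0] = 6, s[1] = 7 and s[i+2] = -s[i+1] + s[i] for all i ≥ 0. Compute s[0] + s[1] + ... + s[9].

88

s[2] = -7 + 6 = -1
s[3] = -(-1) + 7 = 8
s[4] = -8 + (-1) = -9
s[5] = -(-9) + 8 = 17
s[6] = -17 + (-9) = -26
s[7] = -(-26) + 17 = 43
s[8] = -43 + (-26) = -69
s[9] = -(-69) + 43 = 112
Sum = 6 + 7 + (-1) + 8 + (-9) + 17 + (-26) + 43 + (-69) + 112 = 88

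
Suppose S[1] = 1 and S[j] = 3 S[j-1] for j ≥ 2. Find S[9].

S[2] = 3(1) = 3
S[3] = 3(3) = 9
S[4] = 3(9) = 27
S[5] = 3(27) = 81
S[6] = 3(81) = 243
S[7] = 3(243) = 729
S[8] = 3(729) = 2187
S[9] = 3(2187) = 6561

6561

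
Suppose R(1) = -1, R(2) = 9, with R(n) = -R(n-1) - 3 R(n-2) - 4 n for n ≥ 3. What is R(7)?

R(3) = -9 - 3(-1) - 12 = -18
R(4) = -(-18) - 3(9) - 16 = -25
R(5) = -(-25) - 3(-18) - 20 = 59
R(6) = -59 - 3(-25) - 24 = -8
R(7) = -(-8) - 3(59) - 28 = -197

-197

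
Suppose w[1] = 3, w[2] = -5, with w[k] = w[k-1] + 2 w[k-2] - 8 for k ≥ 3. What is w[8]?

-425

w[3] = (-5) + 2*3 - 8 = -7
w[4] = (-7) + 2*(-5) - 8 = -25
w[5] = (-25) + 2*(-7) - 8 = -47
w[6] = (-47) + 2*(-25) - 8 = -105
w[7] = (-105) + 2*(-47) - 8 = -207
w[8] = (-207) + 2*(-105) - 8 = -425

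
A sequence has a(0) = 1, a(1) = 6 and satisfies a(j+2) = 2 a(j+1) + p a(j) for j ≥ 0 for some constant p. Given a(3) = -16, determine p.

-5

a(2) = 12 + p
a(3) = 24 + 8p
So 24 + 8p = -16, giving p = -5.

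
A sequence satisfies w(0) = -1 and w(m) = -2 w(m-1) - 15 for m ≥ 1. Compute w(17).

The fixed point is -15/(1 + 2) = -5, so w(m) + 5 = -2(w(m-1) + 5).
Hence w(m) = 4·(-2)^m - 5.
w(17) = 4·(-2)^{17} - 5 = 4·-131072 - 5 = -524293.

-524293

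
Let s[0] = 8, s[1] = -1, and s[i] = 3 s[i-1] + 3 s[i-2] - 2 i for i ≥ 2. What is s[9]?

128574

s[2] = 3*(-1) + 3*8 - 4 = 17
s[3] = 3*17 + 3*(-1) - 6 = 42
s[4] = 3*42 + 3*17 - 8 = 169
s[5] = 3*169 + 3*42 - 10 = 623
s[6] = 3*623 + 3*169 - 12 = 2364
s[7] = 3*2364 + 3*623 - 14 = 8947
s[8] = 3*8947 + 3*2364 - 16 = 33917
s[9] = 3*33917 + 3*8947 - 18 = 128574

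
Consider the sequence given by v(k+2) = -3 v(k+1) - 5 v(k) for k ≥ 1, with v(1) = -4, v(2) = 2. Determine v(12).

-31102

v(3) = -3·2 - 5·(-4) = 14
v(4) = -3·14 - 5·2 = -52
v(5) = -3·(-52) - 5·14 = 86
v(6) = -3·86 - 5·(-52) = 2
v(7) = -3·2 - 5·86 = -436
v(8) = -3·(-436) - 5·2 = 1298
v(9) = -3·1298 - 5·(-436) = -1714
v(10) = -3·(-1714) - 5·1298 = -1348
v(11) = -3·(-1348) - 5·(-1714) = 12614
v(12) = -3·12614 - 5·(-1348) = -31102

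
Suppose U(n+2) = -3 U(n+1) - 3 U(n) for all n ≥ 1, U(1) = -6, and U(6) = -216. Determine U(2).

-6

Let U(2) = z.
U(3) = 18 - 3z
U(4) = -54 + 6z
U(5) = 108 - 9z
U(6) = -162 + 9z
So -162 + 9z = -216, giving z = -6.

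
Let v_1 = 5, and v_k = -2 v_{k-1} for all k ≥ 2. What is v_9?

v_2 = -2(5) = -10
v_3 = -2(-10) = 20
v_4 = -2(20) = -40
v_5 = -2(-40) = 80
v_6 = -2(80) = -160
v_7 = -2(-160) = 320
v_8 = -2(320) = -640
v_9 = -2(-640) = 1280

1280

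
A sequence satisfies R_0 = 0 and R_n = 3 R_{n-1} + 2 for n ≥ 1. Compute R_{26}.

The fixed point is 2/(1 - 3) = -1, so R_n + 1 = 3(R_{n-1} + 1).
Hence R_n = 1·3^n - 1.
R_{26} = 1·3^{26} - 1 = 1·2541865828329 - 1 = 2541865828328.

2541865828328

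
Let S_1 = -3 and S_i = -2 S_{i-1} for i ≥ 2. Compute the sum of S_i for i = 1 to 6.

S_2 = -2(-3) = 6
S_3 = -2(6) = -12
S_4 = -2(-12) = 24
S_5 = -2(24) = -48
S_6 = -2(-48) = 96
Sum = (-3) + 6 + (-12) + 24 + (-48) + 96 = 63

63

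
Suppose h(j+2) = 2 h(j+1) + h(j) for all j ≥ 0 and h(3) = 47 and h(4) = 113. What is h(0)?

1

Rearranging, h(j-2) = h(j) - 2 h(j-1).
h(2) = 113 - 2·47 = 19
h(1) = 47 - 2·19 = 9
h(0) = 19 - 2·9 = 1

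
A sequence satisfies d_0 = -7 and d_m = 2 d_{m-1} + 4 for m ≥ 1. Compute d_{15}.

-98308

The fixed point is 4/(1 - 2) = -4, so d_m + 4 = 2(d_{m-1} + 4).
Hence d_m = -3·2^m - 4.
d_{15} = -3·2^{15} - 4 = -3·32768 - 4 = -98308.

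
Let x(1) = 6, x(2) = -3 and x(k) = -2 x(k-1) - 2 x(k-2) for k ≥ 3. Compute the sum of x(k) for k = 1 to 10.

3

x(3) = -2*(-3) - 2*6 = -6
x(4) = -2*(-6) - 2*(-3) = 18
x(5) = -2*18 - 2*(-6) = -24
x(6) = -2*(-24) - 2*18 = 12
x(7) = -2*12 - 2*(-24) = 24
x(8) = -2*24 - 2*12 = -72
x(9) = -2*(-72) - 2*24 = 96
x(10) = -2*96 - 2*(-72) = -48
Sum = 6 + (-3) + (-6) + 18 + (-24) + 12 + 24 + (-72) + 96 + (-48) = 3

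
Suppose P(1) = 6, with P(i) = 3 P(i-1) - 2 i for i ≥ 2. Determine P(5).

P(2) = 3*6 - 4 = 14
P(3) = 3*14 - 6 = 36
P(4) = 3*36 - 8 = 100
P(5) = 3*100 - 10 = 290

290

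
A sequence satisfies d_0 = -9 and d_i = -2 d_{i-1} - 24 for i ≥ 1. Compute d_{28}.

-268435464

The fixed point is -24/(1 + 2) = -8, so d_i + 8 = -2(d_{i-1} + 8).
Hence d_i = -1·(-2)^i - 8.
d_{28} = -1·(-2)^{28} - 8 = -1·268435456 - 8 = -268435464.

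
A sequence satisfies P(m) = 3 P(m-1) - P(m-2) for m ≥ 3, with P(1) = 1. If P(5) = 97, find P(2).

Let P(2) = v.
P(3) = -1 + 3v
P(4) = -3 + 8v
P(5) = -8 + 21v
So -8 + 21v = 97, giving v = 5.

5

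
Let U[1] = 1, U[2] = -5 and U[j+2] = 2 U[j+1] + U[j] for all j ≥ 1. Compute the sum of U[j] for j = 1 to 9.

U[3] = 2(-5) + 1 = -9
U[4] = 2(-9) + (-5) = -23
U[5] = 2(-23) + (-9) = -55
U[6] = 2(-55) + (-23) = -133
U[7] = 2(-133) + (-55) = -321
U[8] = 2(-321) + (-133) = -775
U[9] = 2(-775) + (-321) = -1871
Sum = 1 + (-5) + (-9) + (-23) + (-55) + (-133) + (-321) + (-775) + (-1871) = -3191

-3191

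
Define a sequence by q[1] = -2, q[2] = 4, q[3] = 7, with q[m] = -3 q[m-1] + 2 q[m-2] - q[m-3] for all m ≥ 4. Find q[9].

7516

q[4] = -3*7 + 2*4 - (-2) = -11
q[5] = -3*(-11) + 2*7 - 4 = 43
q[6] = -3*43 + 2*(-11) - 7 = -158
q[7] = -3*(-158) + 2*43 - (-11) = 571
q[8] = -3*571 + 2*(-158) - 43 = -2072
q[9] = -3*(-2072) + 2*571 - (-158) = 7516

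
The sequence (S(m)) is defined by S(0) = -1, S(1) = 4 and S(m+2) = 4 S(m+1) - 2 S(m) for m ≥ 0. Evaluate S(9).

S(2) = 4·4 - 2·(-1) = 18
S(3) = 4·18 - 2·4 = 64
S(4) = 4·64 - 2·18 = 220
S(5) = 4·220 - 2·64 = 752
S(6) = 4·752 - 2·220 = 2568
S(7) = 4·2568 - 2·752 = 8768
S(8) = 4·8768 - 2·2568 = 29936
S(9) = 4·29936 - 2·8768 = 102208

102208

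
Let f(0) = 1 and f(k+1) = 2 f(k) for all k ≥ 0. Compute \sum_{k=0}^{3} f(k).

15

f(1) = 2·1 = 2
f(2) = 2·2 = 4
f(3) = 2·4 = 8
Sum = 1 + 2 + 4 + 8 = 15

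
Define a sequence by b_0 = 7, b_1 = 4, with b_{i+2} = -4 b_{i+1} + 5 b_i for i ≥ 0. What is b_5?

-1556

b_2 = -4(4) + 5(7) = 19
b_3 = -4(19) + 5(4) = -56
b_4 = -4(-56) + 5(19) = 319
b_5 = -4(319) + 5(-56) = -1556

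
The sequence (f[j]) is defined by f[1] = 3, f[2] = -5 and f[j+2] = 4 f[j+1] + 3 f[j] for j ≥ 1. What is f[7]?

f[3] = 4(-5) + 3(3) = -11
f[4] = 4(-11) + 3(-5) = -59
f[5] = 4(-59) + 3(-11) = -269
f[6] = 4(-269) + 3(-59) = -1253
f[7] = 4(-1253) + 3(-269) = -5819

-5819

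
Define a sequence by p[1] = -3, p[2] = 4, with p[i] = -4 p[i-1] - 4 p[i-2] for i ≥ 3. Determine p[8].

p[3] = -4·4 - 4·(-3) = -4
p[4] = -4·(-4) - 4·4 = 0
p[5] = -4·0 - 4·(-4) = 16
p[6] = -4·16 - 4·0 = -64
p[7] = -4·(-64) - 4·16 = 192
p[8] = -4·192 - 4·(-64) = -512

-512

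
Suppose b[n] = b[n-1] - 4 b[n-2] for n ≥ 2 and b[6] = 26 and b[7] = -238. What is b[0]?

Rearranging, b[n-2] = (b[n] - b[n-1]) / -4.
b[5] = (-238 - 26) / -4 = -264/-4 = 66
b[4] = (26 - 66) / -4 = -40/-4 = 10
b[3] = (66 - 10) / -4 = 56/-4 = -14
b[2] = (10 - (-14)) / -4 = 24/-4 = -6
b[1] = (-14 - (-6)) / -4 = -8/-4 = 2
b[0] = (-6 - 2) / -4 = -8/-4 = 2

2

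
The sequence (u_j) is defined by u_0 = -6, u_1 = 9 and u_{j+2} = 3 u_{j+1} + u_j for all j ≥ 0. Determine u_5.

783

u_2 = 3(9) + (-6) = 21
u_3 = 3(21) + 9 = 72
u_4 = 3(72) + 21 = 237
u_5 = 3(237) + 72 = 783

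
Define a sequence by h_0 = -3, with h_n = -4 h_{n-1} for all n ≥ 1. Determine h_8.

h_1 = -4*(-3) = 12
h_2 = -4*12 = -48
h_3 = -4*(-48) = 192
h_4 = -4*192 = -768
h_5 = -4*(-768) = 3072
h_6 = -4*3072 = -12288
h_7 = -4*(-12288) = 49152
h_8 = -4*49152 = -196608

-196608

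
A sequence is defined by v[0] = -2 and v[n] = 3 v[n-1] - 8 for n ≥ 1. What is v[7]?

v[1] = 3*(-2) - 8 = -14
v[2] = 3*(-14) - 8 = -50
v[3] = 3*(-50) - 8 = -158
v[4] = 3*(-158) - 8 = -482
v[5] = 3*(-482) - 8 = -1454
v[6] = 3*(-1454) - 8 = -4370
v[7] = 3*(-4370) - 8 = -13118

-13118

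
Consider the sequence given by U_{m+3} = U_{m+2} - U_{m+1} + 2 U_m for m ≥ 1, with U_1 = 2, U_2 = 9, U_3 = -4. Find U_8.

U_4 = (-4) - 9 + 2(2) = -9
U_5 = (-9) - (-4) + 2(9) = 13
U_6 = 13 - (-9) + 2(-4) = 14
U_7 = 14 - 13 + 2(-9) = -17
U_8 = (-17) - 14 + 2(13) = -5

-5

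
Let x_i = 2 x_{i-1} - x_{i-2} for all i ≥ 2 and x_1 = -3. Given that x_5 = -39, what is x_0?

6

Let x_0 = w.
x_2 = -6 - w
x_3 = -9 - 2w
x_4 = -12 - 3w
x_5 = -15 - 4w
So -15 - 4w = -39, giving w = 6.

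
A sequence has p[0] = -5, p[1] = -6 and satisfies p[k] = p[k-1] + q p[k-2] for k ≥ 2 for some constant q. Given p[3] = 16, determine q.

p[2] = -6 - 5q
p[3] = -6 - 11q
So -6 - 11q = 16, giving q = -2.

-2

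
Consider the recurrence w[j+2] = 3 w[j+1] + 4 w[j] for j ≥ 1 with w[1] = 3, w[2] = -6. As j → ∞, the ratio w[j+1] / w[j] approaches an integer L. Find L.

4

The characteristic equation is r^2 - 3r - 4 = 0, which factors as (r - 4)(r + 1) = 0.
So the roots are 4 and -1. Since |4| > |-1| and the coefficient of 4^j is non-zero, the ratio tends to 4.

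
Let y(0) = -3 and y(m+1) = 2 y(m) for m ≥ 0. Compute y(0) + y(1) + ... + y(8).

-1533

y(1) = 2*(-3) = -6
y(2) = 2*(-6) = -12
y(3) = 2*(-12) = -24
y(4) = 2*(-24) = -48
y(5) = 2*(-48) = -96
y(6) = 2*(-96) = -192
y(7) = 2*(-192) = -384
y(8) = 2*(-384) = -768
Sum = (-3) + (-6) + (-12) + (-24) + (-48) + (-96) + (-192) + (-384) + (-768) = -1533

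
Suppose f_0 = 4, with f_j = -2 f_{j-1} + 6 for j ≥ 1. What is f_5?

-62

f_1 = -2(4) + 6 = -2
f_2 = -2(-2) + 6 = 10
f_3 = -2(10) + 6 = -14
f_4 = -2(-14) + 6 = 34
f_5 = -2(34) + 6 = -62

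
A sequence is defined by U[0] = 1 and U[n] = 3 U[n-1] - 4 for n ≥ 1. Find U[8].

-6559

U[1] = 3·1 - 4 = -1
U[2] = 3·(-1) - 4 = -7
U[3] = 3·(-7) - 4 = -25
U[4] = 3·(-25) - 4 = -79
U[5] = 3·(-79) - 4 = -241
U[6] = 3·(-241) - 4 = -727
U[7] = 3·(-727) - 4 = -2185
U[8] = 3·(-2185) - 4 = -6559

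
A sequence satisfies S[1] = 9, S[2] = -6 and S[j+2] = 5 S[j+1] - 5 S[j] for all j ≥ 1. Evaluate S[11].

-3168750

S[3] = 5*(-6) - 5*9 = -75
S[4] = 5*(-75) - 5*(-6) = -345
S[5] = 5*(-345) - 5*(-75) = -1350
S[6] = 5*(-1350) - 5*(-345) = -5025
S[7] = 5*(-5025) - 5*(-1350) = -18375
S[8] = 5*(-18375) - 5*(-5025) = -66750
S[9] = 5*(-66750) - 5*(-18375) = -241875
S[10] = 5*(-241875) - 5*(-66750) = -875625
S[11] = 5*(-875625) - 5*(-241875) = -3168750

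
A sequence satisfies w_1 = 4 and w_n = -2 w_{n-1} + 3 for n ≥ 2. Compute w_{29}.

805306369

The fixed point is 3/(1 + 2) = 1, so w_n - 1 = -2(w_{n-1} - 1).
Hence w_n = 3·(-2)^{n-1} + 1.
w_{29} = 3·(-2)^{28} + 1 = 3·268435456 + 1 = 805306369.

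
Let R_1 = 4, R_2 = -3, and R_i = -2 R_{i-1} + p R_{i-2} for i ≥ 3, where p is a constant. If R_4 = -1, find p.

-1

R_3 = 6 + 4p
R_4 = -12 - 11p
So -12 - 11p = -1, giving p = -1.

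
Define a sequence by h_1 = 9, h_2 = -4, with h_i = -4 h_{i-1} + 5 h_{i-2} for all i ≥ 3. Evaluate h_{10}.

h_3 = -4·(-4) + 5·9 = 61
h_4 = -4·61 + 5·(-4) = -264
h_5 = -4·(-264) + 5·61 = 1361
h_6 = -4·1361 + 5·(-264) = -6764
h_7 = -4·(-6764) + 5·1361 = 33861
h_8 = -4·33861 + 5·(-6764) = -169264
h_9 = -4·(-169264) + 5·33861 = 846361
h_{10} = -4·846361 + 5·(-169264) = -4231764

-4231764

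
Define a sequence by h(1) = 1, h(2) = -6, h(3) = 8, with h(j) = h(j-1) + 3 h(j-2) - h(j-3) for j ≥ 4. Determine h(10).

h(4) = 8 + 3*(-6) - 1 = -11
h(5) = (-11) + 3*8 - (-6) = 19
h(6) = 19 + 3*(-11) - 8 = -22
h(7) = (-22) + 3*19 - (-11) = 46
h(8) = 46 + 3*(-22) - 19 = -39
h(9) = (-39) + 3*46 - (-22) = 121
h(10) = 121 + 3*(-39) - 46 = -42

-42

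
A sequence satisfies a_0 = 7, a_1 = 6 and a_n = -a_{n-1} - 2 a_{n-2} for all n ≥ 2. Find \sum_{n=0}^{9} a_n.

-143

a_2 = -6 - 2·7 = -20
a_3 = -(-20) - 2·6 = 8
a_4 = -8 - 2·(-20) = 32
a_5 = -32 - 2·8 = -48
a_6 = -(-48) - 2·32 = -16
a_7 = -(-16) - 2·(-48) = 112
a_8 = -112 - 2·(-16) = -80
a_9 = -(-80) - 2·112 = -144
Sum = 7 + 6 + (-20) + 8 + 32 + (-48) + (-16) + 112 + (-80) + (-144) = -143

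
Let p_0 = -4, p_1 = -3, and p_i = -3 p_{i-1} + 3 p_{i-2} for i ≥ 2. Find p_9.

p_2 = -3(-3) + 3(-4) = -3
p_3 = -3(-3) + 3(-3) = 0
p_4 = -3(0) + 3(-3) = -9
p_5 = -3(-9) + 3(0) = 27
p_6 = -3(27) + 3(-9) = -108
p_7 = -3(-108) + 3(27) = 405
p_8 = -3(405) + 3(-108) = -1539
p_9 = -3(-1539) + 3(405) = 5832

5832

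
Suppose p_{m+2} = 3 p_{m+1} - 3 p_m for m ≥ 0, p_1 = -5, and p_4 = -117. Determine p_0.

4

Let p_0 = w.
p_2 = -15 - 3w
p_3 = -30 - 9w
p_4 = -45 - 18w
So -45 - 18w = -117, giving w = 4.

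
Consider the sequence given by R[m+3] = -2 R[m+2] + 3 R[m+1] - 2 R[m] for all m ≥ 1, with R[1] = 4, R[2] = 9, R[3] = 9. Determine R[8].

-255

R[4] = -2*9 + 3*9 - 2*4 = 1
R[5] = -2*1 + 3*9 - 2*9 = 7
R[6] = -2*7 + 3*1 - 2*9 = -29
R[7] = -2*(-29) + 3*7 - 2*1 = 77
R[8] = -2*77 + 3*(-29) - 2*7 = -255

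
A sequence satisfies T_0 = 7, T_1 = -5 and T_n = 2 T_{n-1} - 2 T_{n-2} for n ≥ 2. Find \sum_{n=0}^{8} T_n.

292

T_2 = 2·(-5) - 2·7 = -24
T_3 = 2·(-24) - 2·(-5) = -38
T_4 = 2·(-38) - 2·(-24) = -28
T_5 = 2·(-28) - 2·(-38) = 20
T_6 = 2·20 - 2·(-28) = 96
T_7 = 2·96 - 2·20 = 152
T_8 = 2·152 - 2·96 = 112
Sum = 7 + (-5) + (-24) + (-38) + (-28) + 20 + 96 + 152 + 112 = 292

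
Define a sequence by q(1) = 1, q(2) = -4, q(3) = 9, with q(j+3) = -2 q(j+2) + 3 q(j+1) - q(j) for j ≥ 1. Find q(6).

-288

q(4) = -2(9) + 3(-4) - 1 = -31
q(5) = -2(-31) + 3(9) - (-4) = 93
q(6) = -2(93) + 3(-31) - 9 = -288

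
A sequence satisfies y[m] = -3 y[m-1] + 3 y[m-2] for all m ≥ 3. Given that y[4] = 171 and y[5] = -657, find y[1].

-7

Rearranging, y[m-2] = (y[m] + 3 y[m-1]) / 3.
y[3] = (-657 + 3*171) / 3 = -144/3 = -48
y[2] = (171 + 3*(-48)) / 3 = 27/3 = 9
y[1] = (-48 + 3*9) / 3 = -21/3 = -7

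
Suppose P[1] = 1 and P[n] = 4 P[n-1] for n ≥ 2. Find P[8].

P[2] = 4*1 = 4
P[3] = 4*4 = 16
P[4] = 4*16 = 64
P[5] = 4*64 = 256
P[6] = 4*256 = 1024
P[7] = 4*1024 = 4096
P[8] = 4*4096 = 16384

16384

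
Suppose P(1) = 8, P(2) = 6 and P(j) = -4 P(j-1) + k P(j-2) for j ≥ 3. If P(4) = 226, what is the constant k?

P(3) = -24 + 8k
P(4) = 96 - 26k
So 96 - 26k = 226, giving k = -5.

-5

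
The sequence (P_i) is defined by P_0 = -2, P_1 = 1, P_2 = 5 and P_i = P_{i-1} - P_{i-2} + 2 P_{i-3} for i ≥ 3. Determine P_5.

P_3 = 5 - 1 + 2*(-2) = 0
P_4 = 0 - 5 + 2*1 = -3
P_5 = (-3) - 0 + 2*5 = 7

7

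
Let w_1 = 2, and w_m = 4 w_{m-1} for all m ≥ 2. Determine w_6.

2048

w_2 = 4·2 = 8
w_3 = 4·8 = 32
w_4 = 4·32 = 128
w_5 = 4·128 = 512
w_6 = 4·512 = 2048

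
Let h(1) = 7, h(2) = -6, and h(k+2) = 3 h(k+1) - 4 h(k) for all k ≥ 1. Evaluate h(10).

2094

h(3) = 3*(-6) - 4*7 = -46
h(4) = 3*(-46) - 4*(-6) = -114
h(5) = 3*(-114) - 4*(-46) = -158
h(6) = 3*(-158) - 4*(-114) = -18
h(7) = 3*(-18) - 4*(-158) = 578
h(8) = 3*578 - 4*(-18) = 1806
h(9) = 3*1806 - 4*578 = 3106
h(10) = 3*3106 - 4*1806 = 2094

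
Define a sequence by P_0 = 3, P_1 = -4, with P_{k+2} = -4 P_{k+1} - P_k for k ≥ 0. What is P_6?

P_2 = -4(-4) - 3 = 13
P_3 = -4(13) - (-4) = -48
P_4 = -4(-48) - 13 = 179
P_5 = -4(179) - (-48) = -668
P_6 = -4(-668) - 179 = 2493

2493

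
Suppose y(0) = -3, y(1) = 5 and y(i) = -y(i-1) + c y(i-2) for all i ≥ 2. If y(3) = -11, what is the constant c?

-2

y(2) = -5 - 3c
y(3) = 5 + 8c
So 5 + 8c = -11, giving c = -2.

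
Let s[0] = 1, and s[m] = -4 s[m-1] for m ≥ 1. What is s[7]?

-16384

s[1] = -4(1) = -4
s[2] = -4(-4) = 16
s[3] = -4(16) = -64
s[4] = -4(-64) = 256
s[5] = -4(256) = -1024
s[6] = -4(-1024) = 4096
s[7] = -4(4096) = -16384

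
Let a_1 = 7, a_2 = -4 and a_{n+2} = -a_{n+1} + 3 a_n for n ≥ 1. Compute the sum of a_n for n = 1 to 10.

-4473

a_3 = -(-4) + 3*7 = 25
a_4 = -25 + 3*(-4) = -37
a_5 = -(-37) + 3*25 = 112
a_6 = -112 + 3*(-37) = -223
a_7 = -(-223) + 3*112 = 559
a_8 = -559 + 3*(-223) = -1228
a_9 = -(-1228) + 3*559 = 2905
a_{10} = -2905 + 3*(-1228) = -6589
Sum = 7 + (-4) + 25 + (-37) + 112 + (-223) + 559 + (-1228) + 2905 + (-6589) = -4473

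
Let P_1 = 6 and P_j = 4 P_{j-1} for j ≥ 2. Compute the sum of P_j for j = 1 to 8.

P_2 = 4*6 = 24
P_3 = 4*24 = 96
P_4 = 4*96 = 384
P_5 = 4*384 = 1536
P_6 = 4*1536 = 6144
P_7 = 4*6144 = 24576
P_8 = 4*24576 = 98304
Sum = 6 + 24 + 96 + 384 + 1536 + 6144 + 24576 + 98304 = 131070

131070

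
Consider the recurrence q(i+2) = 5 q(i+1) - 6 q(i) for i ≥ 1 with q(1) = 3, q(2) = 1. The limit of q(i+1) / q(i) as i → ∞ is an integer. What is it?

The characteristic equation is r^2 - 5r + 6 = 0, which factors as (r - 3)(r - 2) = 0.
So the roots are 3 and 2. Since |3| > |2| and the coefficient of 3^i is non-zero, the ratio tends to 3.

3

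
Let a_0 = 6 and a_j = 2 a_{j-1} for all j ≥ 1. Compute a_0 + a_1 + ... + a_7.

a_1 = 2*6 = 12
a_2 = 2*12 = 24
a_3 = 2*24 = 48
a_4 = 2*48 = 96
a_5 = 2*96 = 192
a_6 = 2*192 = 384
a_7 = 2*384 = 768
Sum = 6 + 12 + 24 + 48 + 96 + 192 + 384 + 768 = 1530

1530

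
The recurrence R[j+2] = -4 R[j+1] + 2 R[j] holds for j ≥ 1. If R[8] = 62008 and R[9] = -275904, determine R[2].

Rearranging, R[j-2] = (R[j] + 4 R[j-1]) / 2.
R[7] = (-275904 + 4(62008)) / 2 = -27872/2 = -13936
R[6] = (62008 + 4(-13936)) / 2 = 6264/2 = 3132
R[5] = (-13936 + 4(3132)) / 2 = -1408/2 = -704
R[4] = (3132 + 4(-704)) / 2 = 316/2 = 158
R[3] = (-704 + 4(158)) / 2 = -72/2 = -36
R[2] = (158 + 4(-36)) / 2 = 14/2 = 7

7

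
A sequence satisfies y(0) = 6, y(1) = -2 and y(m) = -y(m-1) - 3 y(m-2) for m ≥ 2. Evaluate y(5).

-92

y(2) = -(-2) - 3*6 = -16
y(3) = -(-16) - 3*(-2) = 22
y(4) = -22 - 3*(-16) = 26
y(5) = -26 - 3*22 = -92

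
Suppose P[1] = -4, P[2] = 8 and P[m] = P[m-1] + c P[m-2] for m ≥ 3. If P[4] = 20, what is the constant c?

P[3] = 8 - 4c
P[4] = 8 + 4c
So 8 + 4c = 20, giving c = 3.

3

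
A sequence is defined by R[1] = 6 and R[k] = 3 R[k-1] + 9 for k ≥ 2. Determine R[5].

846

R[2] = 3(6) + 9 = 27
R[3] = 3(27) + 9 = 90
R[4] = 3(90) + 9 = 279
R[5] = 3(279) + 9 = 846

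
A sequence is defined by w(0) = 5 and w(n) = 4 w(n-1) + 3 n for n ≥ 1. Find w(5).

w(1) = 4·5 + 3 = 23
w(2) = 4·23 + 6 = 98
w(3) = 4·98 + 9 = 401
w(4) = 4·401 + 12 = 1616
w(5) = 4·1616 + 15 = 6479

6479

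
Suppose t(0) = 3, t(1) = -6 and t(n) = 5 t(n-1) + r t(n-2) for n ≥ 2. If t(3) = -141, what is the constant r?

1

t(2) = -30 + 3r
t(3) = -150 + 9r
So -150 + 9r = -141, giving r = 1.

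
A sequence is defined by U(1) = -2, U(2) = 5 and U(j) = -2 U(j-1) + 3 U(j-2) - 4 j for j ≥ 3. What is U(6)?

569

U(3) = -2·5 + 3·(-2) - 12 = -28
U(4) = -2·(-28) + 3·5 - 16 = 55
U(5) = -2·55 + 3·(-28) - 20 = -214
U(6) = -2·(-214) + 3·55 - 24 = 569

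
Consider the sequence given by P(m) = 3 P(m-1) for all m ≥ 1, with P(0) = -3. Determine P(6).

-2187

P(1) = 3(-3) = -9
P(2) = 3(-9) = -27
P(3) = 3(-27) = -81
P(4) = 3(-81) = -243
P(5) = 3(-243) = -729
P(6) = 3(-729) = -2187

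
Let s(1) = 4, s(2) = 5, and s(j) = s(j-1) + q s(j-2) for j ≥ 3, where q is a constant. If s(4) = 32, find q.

3

s(3) = 5 + 4q
s(4) = 5 + 9q
So 5 + 9q = 32, giving q = 3.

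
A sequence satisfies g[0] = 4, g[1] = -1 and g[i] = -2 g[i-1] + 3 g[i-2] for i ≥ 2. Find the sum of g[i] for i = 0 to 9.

g[2] = -2·(-1) + 3·4 = 14
g[3] = -2·14 + 3·(-1) = -31
g[4] = -2·(-31) + 3·14 = 104
g[5] = -2·104 + 3·(-31) = -301
g[6] = -2·(-301) + 3·104 = 914
g[7] = -2·914 + 3·(-301) = -2731
g[8] = -2·(-2731) + 3·914 = 8204
g[9] = -2·8204 + 3·(-2731) = -24601
Sum = 4 + (-1) + 14 + (-31) + 104 + (-301) + 914 + (-2731) + 8204 + (-24601) = -18425

-18425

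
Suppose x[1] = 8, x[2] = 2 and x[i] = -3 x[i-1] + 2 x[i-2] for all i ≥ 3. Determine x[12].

x[3] = -3*2 + 2*8 = 10
x[4] = -3*10 + 2*2 = -26
x[5] = -3*(-26) + 2*10 = 98
x[6] = -3*98 + 2*(-26) = -346
x[7] = -3*(-346) + 2*98 = 1234
x[8] = -3*1234 + 2*(-346) = -4394
x[9] = -3*(-4394) + 2*1234 = 15650
x[10] = -3*15650 + 2*(-4394) = -55738
x[11] = -3*(-55738) + 2*15650 = 198514
x[12] = -3*198514 + 2*(-55738) = -707018

-707018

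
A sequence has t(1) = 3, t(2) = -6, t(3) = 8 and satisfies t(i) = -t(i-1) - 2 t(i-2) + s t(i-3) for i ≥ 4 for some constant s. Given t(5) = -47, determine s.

3

t(4) = 4 + 3s
t(5) = -20 - 9s
So -20 - 9s = -47, giving s = 3.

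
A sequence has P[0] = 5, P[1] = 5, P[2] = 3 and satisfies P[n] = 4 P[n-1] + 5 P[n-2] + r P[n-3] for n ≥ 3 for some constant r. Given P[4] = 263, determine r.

P[3] = 37 + 5r
P[4] = 163 + 25r
So 163 + 25r = 263, giving r = 4.

4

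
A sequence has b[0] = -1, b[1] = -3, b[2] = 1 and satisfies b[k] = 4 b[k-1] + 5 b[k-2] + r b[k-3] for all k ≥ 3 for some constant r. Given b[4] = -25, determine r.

-2

b[3] = -11 - r
b[4] = -39 - 7r
So -39 - 7r = -25, giving r = -2.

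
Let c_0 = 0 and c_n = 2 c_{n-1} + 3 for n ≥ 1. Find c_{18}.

The fixed point is 3/(1 - 2) = -3, so c_n + 3 = 2(c_{n-1} + 3).
Hence c_n = 3·2^n - 3.
c_{18} = 3·2^{18} - 3 = 3·262144 - 3 = 786429.

786429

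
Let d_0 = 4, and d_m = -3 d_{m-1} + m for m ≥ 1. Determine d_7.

d_1 = -3*4 + 1 = -11
d_2 = -3*(-11) + 2 = 35
d_3 = -3*35 + 3 = -102
d_4 = -3*(-102) + 4 = 310
d_5 = -3*310 + 5 = -925
d_6 = -3*(-925) + 6 = 2781
d_7 = -3*2781 + 7 = -8336

-8336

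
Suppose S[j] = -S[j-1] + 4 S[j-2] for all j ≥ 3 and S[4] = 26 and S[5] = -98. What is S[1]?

-4

Rearranging, S[j-2] = (S[j] + S[j-1]) / 4.
S[3] = (-98 + 26) / 4 = -72/4 = -18
S[2] = (26 + (-18)) / 4 = 8/4 = 2
S[1] = (-18 + 2) / 4 = -16/4 = -4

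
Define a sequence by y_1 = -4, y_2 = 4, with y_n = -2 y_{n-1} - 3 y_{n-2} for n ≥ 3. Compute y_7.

-92

y_3 = -2*4 - 3*(-4) = 4
y_4 = -2*4 - 3*4 = -20
y_5 = -2*(-20) - 3*4 = 28
y_6 = -2*28 - 3*(-20) = 4
y_7 = -2*4 - 3*28 = -92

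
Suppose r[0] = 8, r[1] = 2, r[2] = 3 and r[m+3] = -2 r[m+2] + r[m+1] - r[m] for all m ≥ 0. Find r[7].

-424

r[3] = -2*3 + 2 - 8 = -12
r[4] = -2*(-12) + 3 - 2 = 25
r[5] = -2*25 + (-12) - 3 = -65
r[6] = -2*(-65) + 25 - (-12) = 167
r[7] = -2*167 + (-65) - 25 = -424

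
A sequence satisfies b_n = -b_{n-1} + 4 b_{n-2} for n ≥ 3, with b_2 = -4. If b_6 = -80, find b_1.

-1

Let b_1 = z.
b_3 = 4 + 4z
b_4 = -20 - 4z
b_5 = 36 + 20z
b_6 = -116 - 36z
So -116 - 36z = -80, giving z = -1.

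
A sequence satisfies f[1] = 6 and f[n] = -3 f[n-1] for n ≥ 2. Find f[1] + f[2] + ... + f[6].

f[2] = -3(6) = -18
f[3] = -3(-18) = 54
f[4] = -3(54) = -162
f[5] = -3(-162) = 486
f[6] = -3(486) = -1458
Sum = 6 + (-18) + 54 + (-162) + 486 + (-1458) = -1092

-1092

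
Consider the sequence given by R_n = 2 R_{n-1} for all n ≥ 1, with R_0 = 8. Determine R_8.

2048

R_1 = 2·8 = 16
R_2 = 2·16 = 32
R_3 = 2·32 = 64
R_4 = 2·64 = 128
R_5 = 2·128 = 256
R_6 = 2·256 = 512
R_7 = 2·512 = 1024
R_8 = 2·1024 = 2048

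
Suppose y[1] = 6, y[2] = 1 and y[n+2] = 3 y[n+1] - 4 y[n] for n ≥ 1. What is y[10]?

y[3] = 3·1 - 4·6 = -21
y[4] = 3·(-21) - 4·1 = -67
y[5] = 3·(-67) - 4·(-21) = -117
y[6] = 3·(-117) - 4·(-67) = -83
y[7] = 3·(-83) - 4·(-117) = 219
y[8] = 3·219 - 4·(-83) = 989
y[9] = 3·989 - 4·219 = 2091
y[10] = 3·2091 - 4·989 = 2317

2317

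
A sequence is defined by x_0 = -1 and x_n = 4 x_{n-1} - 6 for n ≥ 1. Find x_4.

-766

x_1 = 4·(-1) - 6 = -10
x_2 = 4·(-10) - 6 = -46
x_3 = 4·(-46) - 6 = -190
x_4 = 4·(-190) - 6 = -766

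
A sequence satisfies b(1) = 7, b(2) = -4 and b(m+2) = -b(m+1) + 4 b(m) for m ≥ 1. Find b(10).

-17008

b(3) = -(-4) + 4(7) = 32
b(4) = -32 + 4(-4) = -48
b(5) = -(-48) + 4(32) = 176
b(6) = -176 + 4(-48) = -368
b(7) = -(-368) + 4(176) = 1072
b(8) = -1072 + 4(-368) = -2544
b(9) = -(-2544) + 4(1072) = 6832
b(10) = -6832 + 4(-2544) = -17008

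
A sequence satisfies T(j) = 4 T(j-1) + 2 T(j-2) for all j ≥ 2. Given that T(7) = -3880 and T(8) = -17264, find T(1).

-1

Rearranging, T(j-2) = (T(j) - 4 T(j-1)) / 2.
T(6) = (-17264 - 4(-3880)) / 2 = -1744/2 = -872
T(5) = (-3880 - 4(-872)) / 2 = -392/2 = -196
T(4) = (-872 - 4(-196)) / 2 = -88/2 = -44
T(3) = (-196 - 4(-44)) / 2 = -20/2 = -10
T(2) = (-44 - 4(-10)) / 2 = -4/2 = -2
T(1) = (-10 - 4(-2)) / 2 = -2/2 = -1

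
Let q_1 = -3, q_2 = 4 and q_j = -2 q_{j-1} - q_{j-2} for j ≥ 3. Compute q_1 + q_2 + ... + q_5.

q_3 = -2·4 - (-3) = -5
q_4 = -2·(-5) - 4 = 6
q_5 = -2·6 - (-5) = -7
Sum = (-3) + 4 + (-5) + 6 + (-7) = -5

-5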